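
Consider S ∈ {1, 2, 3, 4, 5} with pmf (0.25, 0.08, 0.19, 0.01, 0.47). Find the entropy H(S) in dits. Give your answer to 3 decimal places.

H(S) = −Σ p·log₁₀ p.
  −(0.25)·log₁₀(0.25) = 0.1505
  −(0.08)·log₁₀(0.08) = 0.0878
  −(0.19)·log₁₀(0.19) = 0.1370
  −(0.01)·log₁₀(0.01) = 0.0200
  −(0.47)·log₁₀(0.47) = 0.1541
Sum: 0.1505 + 0.0878 + 0.1370 + 0.0200 + 0.1541 = 0.549 dits.

0.549 dits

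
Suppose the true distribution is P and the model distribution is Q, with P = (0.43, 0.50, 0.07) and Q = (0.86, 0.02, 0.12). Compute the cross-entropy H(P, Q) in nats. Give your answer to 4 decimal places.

H(P,Q) = −Σ p·ln q.
  −0.43·ln(0.86) = 0.06485
  −0.50·ln(0.02) = 1.95601
  −0.07·ln(0.12) = 0.14842
H(P,Q) = 2.1693 nats.

2.1693 nats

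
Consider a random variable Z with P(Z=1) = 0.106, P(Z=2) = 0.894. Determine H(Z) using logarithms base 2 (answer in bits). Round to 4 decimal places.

H(Z) = −Σ p·log₂ p.
  −(0.106)·log₂(0.106) = 0.34321
  −(0.894)·log₂(0.894) = 0.14452
Sum: 0.34321 + 0.14452 = 0.4877 bits.

0.4877 bits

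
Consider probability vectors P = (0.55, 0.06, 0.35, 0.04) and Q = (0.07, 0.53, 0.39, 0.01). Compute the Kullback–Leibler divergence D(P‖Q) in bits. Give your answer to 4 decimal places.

1.4725 bits

D(P‖Q) = Σ p·log₂(p/q).
  0.55·log₂(0.55/0.07) = 1.63570
  0.06·log₂(0.06/0.53) = -0.18858
  0.35·log₂(0.35/0.39) = -0.05464
  0.04·log₂(0.04/0.01) = 0.08000
D(P‖Q) = 1.4725 bits.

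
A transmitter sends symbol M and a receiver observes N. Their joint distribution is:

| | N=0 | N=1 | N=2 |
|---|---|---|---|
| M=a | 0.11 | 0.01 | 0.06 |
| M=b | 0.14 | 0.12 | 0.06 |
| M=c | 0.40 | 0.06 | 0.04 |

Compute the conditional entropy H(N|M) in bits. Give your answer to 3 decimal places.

1.155 bits

Chain rule: H(N|M) = H(M,N) − H(M).
Marginals: p(M) = (0.1800, 0.3200, 0.5000), p(N) = (0.6500, 0.1900, 0.1600).
H(M,N) = 2.6260 bits; H(M) = 1.4713 bits.
H(N|M) = 2.6260 − 1.4713 = 1.155 bits.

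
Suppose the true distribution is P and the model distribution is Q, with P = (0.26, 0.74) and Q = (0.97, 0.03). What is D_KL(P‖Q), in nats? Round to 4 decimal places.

2.0297 nats

D(P‖Q) = Σ p·ln(p/q).
  0.26·ln(0.26/0.97) = -0.34232
  0.74·ln(0.74/0.03) = 2.37204
D(P‖Q) = 2.0297 nats.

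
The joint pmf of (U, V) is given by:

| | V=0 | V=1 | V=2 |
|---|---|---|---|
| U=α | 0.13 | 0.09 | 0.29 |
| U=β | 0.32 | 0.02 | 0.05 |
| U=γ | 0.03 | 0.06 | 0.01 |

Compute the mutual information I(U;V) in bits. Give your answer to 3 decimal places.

0.300 bits

Marginals: p(U) = (0.5100, 0.3900, 0.1000), p(V) = (0.4800, 0.1700, 0.3500).
I(U;V) = Σ p(x,y)·log₂[p(x,y)/(p(x)p(y))].
  (α,0): 0.13·log₂(0.5310) = -0.1187
  (α,1): 0.09·log₂(1.0381) = 0.0049
  (α,2): 0.29·log₂(1.6246) = 0.2030
  (β,0): 0.32·log₂(1.7094) = 0.2475
  (β,1): 0.02·log₂(0.3017) = -0.0346
  (β,2): 0.05·log₂(0.3663) = -0.0724
  (γ,0): 0.03·log₂(0.6250) = -0.0203
  (γ,1): 0.06·log₂(3.5294) = 0.1092
  (γ,2): 0.01·log₂(0.2857) = -0.0181
Sum = 0.300 bits.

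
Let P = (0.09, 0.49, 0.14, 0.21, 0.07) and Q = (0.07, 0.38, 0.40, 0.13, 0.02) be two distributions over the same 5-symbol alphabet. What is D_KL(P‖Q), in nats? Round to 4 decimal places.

0.1886 nats

D(P‖Q) = Σ p·ln(p/q).
  0.09·ln(0.09/0.07) = 0.02262
  0.49·ln(0.49/0.38) = 0.12457
  0.14·ln(0.14/0.40) = -0.14698
  0.21·ln(0.21/0.13) = 0.10071
  0.07·ln(0.07/0.02) = 0.08769
D(P‖Q) = 0.1886 nats.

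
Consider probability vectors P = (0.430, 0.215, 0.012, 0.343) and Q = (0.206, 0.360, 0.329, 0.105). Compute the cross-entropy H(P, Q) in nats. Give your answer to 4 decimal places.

1.6854 nats

H(P,Q) = −Σ p·ln q.
  −0.430·ln(0.206) = 0.67935
  −0.215·ln(0.360) = 0.21966
  −0.012·ln(0.329) = 0.01334
  −0.343·ln(0.105) = 0.77305
H(P,Q) = 1.6854 nats.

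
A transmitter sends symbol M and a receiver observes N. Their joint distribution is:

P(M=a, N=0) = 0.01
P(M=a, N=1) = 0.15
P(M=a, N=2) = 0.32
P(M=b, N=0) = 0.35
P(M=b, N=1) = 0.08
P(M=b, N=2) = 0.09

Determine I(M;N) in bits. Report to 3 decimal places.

Marginals: p(M) = (0.4800, 0.5200), p(N) = (0.3600, 0.2300, 0.4100).
I(M;N) = Σ p(x,y)·log₂[p(x,y)/(p(x)p(y))].
  (a,0): 0.01·log₂(0.0579) = -0.0411
  (a,1): 0.15·log₂(1.3587) = 0.0663
  (a,2): 0.32·log₂(1.6260) = 0.2244
  (b,0): 0.35·log₂(1.8697) = 0.3160
  (b,1): 0.08·log₂(0.6689) = -0.0464
  (b,2): 0.09·log₂(0.4221) = -0.1120
Sum = 0.407 bits.

0.407 bits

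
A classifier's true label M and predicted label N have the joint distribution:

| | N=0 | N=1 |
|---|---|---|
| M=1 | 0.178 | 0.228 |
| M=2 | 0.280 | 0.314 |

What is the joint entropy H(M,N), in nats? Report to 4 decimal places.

H(M,N) = −Σ p(x,y)·ln p(x,y) over all 4 cells.
  cell (1,0): −0.178·ln0.178 = 0.30722
  cell (1,1): −0.228·ln0.228 = 0.33708
  cell (2,0): −0.280·ln0.280 = 0.35643
  cell (2,1): −0.314·ln0.314 = 0.36373
Sum = 1.3645 nats.

1.3645 nats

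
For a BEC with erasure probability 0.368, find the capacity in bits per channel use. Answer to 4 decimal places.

0.6320 bits

Binary erasure channel: capacity C = 1 − ε.
C = 1 − 0.368 = 0.6320 bits per channel use.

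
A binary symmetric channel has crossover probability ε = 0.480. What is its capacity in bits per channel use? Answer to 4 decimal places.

Binary symmetric channel: C = 1 − h₂(ε) where h₂ is the binary entropy function.
h₂(0.480) = −0.480·log₂0.480 − 0.520·log₂0.520 = 0.9988.
C = 1 − 0.9988 = 0.0012 bits per channel use.

0.0012 bits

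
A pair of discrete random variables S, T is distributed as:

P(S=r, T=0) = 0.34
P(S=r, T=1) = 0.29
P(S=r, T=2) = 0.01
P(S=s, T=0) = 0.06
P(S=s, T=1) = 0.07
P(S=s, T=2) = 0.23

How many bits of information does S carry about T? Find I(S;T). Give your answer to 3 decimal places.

0.383 bits

Marginals: p(S) = (0.6400, 0.3600), p(T) = (0.4000, 0.3600, 0.2400).
I(S;T) = Σ p(x,y)·log₂[p(x,y)/(p(x)p(y))].
  (r,0): 0.34·log₂(1.3281) = 0.1392
  (r,1): 0.29·log₂(1.2587) = 0.0963
  (r,2): 0.01·log₂(0.0651) = -0.0394
  (s,0): 0.06·log₂(0.4167) = -0.0758
  (s,1): 0.07·log₂(0.5401) = -0.0622
  (s,2): 0.23·log₂(2.6620) = 0.3249
Sum = 0.383 bits.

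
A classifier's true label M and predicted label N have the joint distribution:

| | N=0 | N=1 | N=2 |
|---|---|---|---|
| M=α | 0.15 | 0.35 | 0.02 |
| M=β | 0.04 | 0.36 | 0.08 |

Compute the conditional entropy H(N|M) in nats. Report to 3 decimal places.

0.737 nats

Marginals: p(M) = (0.5200, 0.4800), p(N) = (0.1900, 0.7100, 0.1000).
H(N|M) = Σ p(M) · H(N|M=·).
  M=α: p=0.5200, H(N|M=α) = 0.7504
  M=β: p=0.4800, H(N|M=β) = 0.7215
Weighted sum = 0.737 nats.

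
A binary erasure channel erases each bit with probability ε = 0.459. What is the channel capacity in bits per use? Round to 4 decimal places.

Binary erasure channel: capacity C = 1 − ε.
C = 1 − 0.459 = 0.5410 bits per channel use.

0.5410 bits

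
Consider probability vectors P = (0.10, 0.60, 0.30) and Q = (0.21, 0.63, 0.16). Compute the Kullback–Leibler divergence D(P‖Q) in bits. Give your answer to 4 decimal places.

0.1228 bits

D(P‖Q) = Σ p·log₂(p/q).
  0.10·log₂(0.10/0.21) = -0.10704
  0.60·log₂(0.60/0.63) = -0.04223
  0.30·log₂(0.30/0.16) = 0.27207
D(P‖Q) = 0.1228 bits.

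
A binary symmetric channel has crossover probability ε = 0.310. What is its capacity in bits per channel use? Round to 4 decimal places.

0.1068 bits

Binary symmetric channel: C = 1 − h₂(ε) where h₂ is the binary entropy function.
h₂(0.310) = −0.310·log₂0.310 − 0.690·log₂0.690 = 0.8932.
C = 1 − 0.8932 = 0.1068 bits per channel use.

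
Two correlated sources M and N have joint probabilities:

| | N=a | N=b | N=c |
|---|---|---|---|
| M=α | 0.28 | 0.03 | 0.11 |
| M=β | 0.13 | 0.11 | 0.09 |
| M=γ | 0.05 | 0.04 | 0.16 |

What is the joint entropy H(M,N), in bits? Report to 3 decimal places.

2.887 bits

H(M,N) = −Σ p(x,y)·log₂ p(x,y) over all 9 cells.
  cell (α,a): −0.28·log₂0.28 = 0.5142
  cell (α,b): −0.03·log₂0.03 = 0.1518
  cell (α,c): −0.11·log₂0.11 = 0.3503
  cell (β,a): −0.13·log₂0.13 = 0.3826
  cell (β,b): −0.11·log₂0.11 = 0.3503
  cell (β,c): −0.09·log₂0.09 = 0.3127
  cell (γ,a): −0.05·log₂0.05 = 0.2161
  cell (γ,b): −0.04·log₂0.04 = 0.1858
  cell (γ,c): −0.16·log₂0.16 = 0.4230
Sum = 2.887 bits.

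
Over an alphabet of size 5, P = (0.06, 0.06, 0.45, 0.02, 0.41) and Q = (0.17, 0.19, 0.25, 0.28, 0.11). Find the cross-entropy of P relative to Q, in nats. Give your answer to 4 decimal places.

H(P,Q) = −Σ p·ln q.
  −0.06·ln(0.17) = 0.10632
  −0.06·ln(0.19) = 0.09964
  −0.45·ln(0.25) = 0.62383
  −0.02·ln(0.28) = 0.02546
  −0.41·ln(0.11) = 0.90498
H(P,Q) = 1.7602 nats.

1.7602 nats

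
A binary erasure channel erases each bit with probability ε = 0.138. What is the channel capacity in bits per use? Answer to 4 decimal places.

0.8620 bits

Binary erasure channel: capacity C = 1 − ε.
C = 1 − 0.138 = 0.8620 bits per channel use.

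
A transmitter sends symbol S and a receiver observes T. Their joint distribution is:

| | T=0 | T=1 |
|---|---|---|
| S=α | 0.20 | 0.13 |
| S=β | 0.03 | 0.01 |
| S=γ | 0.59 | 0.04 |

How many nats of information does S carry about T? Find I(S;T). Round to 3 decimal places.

Marginals: p(S) = (0.3300, 0.0400, 0.6300), p(T) = (0.8200, 0.1800).
I(S;T) = H(S) + H(T) − H(S,T).
H(S) = 0.7857, H(T) = 0.4714, H(S,T) = 1.1784.
I(S;T) = 0.7857 + 0.4714 − 1.1784 = 0.079 nats.

0.079 nats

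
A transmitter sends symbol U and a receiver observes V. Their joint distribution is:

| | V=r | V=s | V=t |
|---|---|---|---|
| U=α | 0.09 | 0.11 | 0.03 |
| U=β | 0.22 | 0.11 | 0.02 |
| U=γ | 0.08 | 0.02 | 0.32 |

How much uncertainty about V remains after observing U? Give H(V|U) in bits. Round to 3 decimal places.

Marginals: p(U) = (0.2300, 0.3500, 0.4200), p(V) = (0.3900, 0.2400, 0.3700).
H(V|U) = Σ p(U) · H(V|U=·).
  U=α: p=0.2300, H(V|U=α) = 1.4219
  U=β: p=0.3500, H(V|U=β) = 1.1818
  U=γ: p=0.4200, H(V|U=γ) = 0.9637
Weighted sum = 1.145 bits.

1.145 bits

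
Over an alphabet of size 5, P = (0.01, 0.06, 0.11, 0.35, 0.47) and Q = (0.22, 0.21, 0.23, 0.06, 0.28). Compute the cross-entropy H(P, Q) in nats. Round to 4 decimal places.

H(P,Q) = −Σ p·ln q.
  −0.01·ln(0.22) = 0.01514
  −0.06·ln(0.21) = 0.09364
  −0.11·ln(0.23) = 0.16166
  −0.35·ln(0.06) = 0.98469
  −0.47·ln(0.28) = 0.59829
H(P,Q) = 1.8534 nats.

1.8534 nats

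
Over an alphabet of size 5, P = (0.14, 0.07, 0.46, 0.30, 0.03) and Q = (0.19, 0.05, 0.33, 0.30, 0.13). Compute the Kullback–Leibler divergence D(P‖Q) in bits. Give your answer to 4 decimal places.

0.1293 bits

D(P‖Q) = Σ p·log₂(p/q).
  0.14·log₂(0.14/0.19) = -0.06168
  0.07·log₂(0.07/0.05) = 0.03398
  0.46·log₂(0.46/0.33) = 0.22042
  0.30·log₂(0.30/0.30) = 0.00000
  0.03·log₂(0.03/0.13) = -0.06346
D(P‖Q) = 0.1293 bits.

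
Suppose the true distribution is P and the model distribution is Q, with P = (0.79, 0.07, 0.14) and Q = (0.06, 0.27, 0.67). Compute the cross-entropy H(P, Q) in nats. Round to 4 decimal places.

2.3703 nats

H(P,Q) = −Σ p·ln q.
  −0.79·ln(0.06) = 2.22259
  −0.07·ln(0.27) = 0.09165
  −0.14·ln(0.67) = 0.05607
H(P,Q) = 2.3703 nats.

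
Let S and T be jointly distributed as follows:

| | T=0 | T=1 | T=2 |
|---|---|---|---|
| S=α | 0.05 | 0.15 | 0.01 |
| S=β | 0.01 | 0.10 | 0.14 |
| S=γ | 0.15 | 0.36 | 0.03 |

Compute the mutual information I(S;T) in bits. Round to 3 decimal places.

Marginals: p(S) = (0.2100, 0.2500, 0.5400), p(T) = (0.2100, 0.6100, 0.1800).
I(S;T) = Σ p(x,y)·log₂[p(x,y)/(p(x)p(y))].
  (α,0): 0.05·log₂(1.1338) = 0.0091
  (α,1): 0.15·log₂(1.1710) = 0.0342
  (α,2): 0.01·log₂(0.2646) = -0.0192
  (β,0): 0.01·log₂(0.1905) = -0.0239
  (β,1): 0.10·log₂(0.6557) = -0.0609
  (β,2): 0.14·log₂(3.1111) = 0.2292
  (γ,0): 0.15·log₂(1.3228) = 0.0605
  (γ,1): 0.36·log₂(1.0929) = 0.0461
  (γ,2): 0.03·log₂(0.3086) = -0.0509
Sum = 0.224 bits.

0.224 bits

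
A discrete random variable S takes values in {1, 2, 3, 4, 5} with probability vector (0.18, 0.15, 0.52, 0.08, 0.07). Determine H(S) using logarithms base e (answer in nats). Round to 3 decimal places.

1.321 nats

H(S) = −Σ p·ln p.
  −(0.18)·ln(0.18) = 0.3087
  −(0.15)·ln(0.15) = 0.2846
  −(0.52)·ln(0.52) = 0.3400
  −(0.08)·ln(0.08) = 0.2021
  −(0.07)·ln(0.07) = 0.1861
Sum: 0.3087 + 0.2846 + 0.3400 + 0.2021 + 0.1861 = 1.321 nats.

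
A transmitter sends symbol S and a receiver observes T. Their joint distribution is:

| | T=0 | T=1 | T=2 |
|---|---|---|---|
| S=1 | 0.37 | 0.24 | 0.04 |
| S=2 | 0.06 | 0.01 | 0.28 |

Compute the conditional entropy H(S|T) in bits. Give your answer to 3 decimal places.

Marginals: p(S) = (0.6500, 0.3500), p(T) = (0.4300, 0.2500, 0.3200).
H(S|T) = Σ p(T) · H(S|T=·).
  T=0: p=0.4300, H(S|T=0) = 0.5830
  T=1: p=0.2500, H(S|T=1) = 0.2423
  T=2: p=0.3200, H(S|T=2) = 0.5436
Weighted sum = 0.485 bits.

0.485 bits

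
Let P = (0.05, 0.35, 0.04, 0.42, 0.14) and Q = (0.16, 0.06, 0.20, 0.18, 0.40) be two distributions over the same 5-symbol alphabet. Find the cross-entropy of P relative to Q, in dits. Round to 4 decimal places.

0.8639 dits

H(P,Q) = −Σ p·log₁₀ q.
  −0.05·log₁₀(0.16) = 0.03979
  −0.35·log₁₀(0.06) = 0.42765
  −0.04·log₁₀(0.20) = 0.02796
  −0.42·log₁₀(0.18) = 0.31279
  −0.14·log₁₀(0.40) = 0.05571
H(P,Q) = 0.8639 dits.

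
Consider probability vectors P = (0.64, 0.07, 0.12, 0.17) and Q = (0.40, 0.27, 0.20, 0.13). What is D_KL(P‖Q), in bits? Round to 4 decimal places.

D(P‖Q) = Σ p·log₂(p/q).
  0.64·log₂(0.64/0.40) = 0.43397
  0.07·log₂(0.07/0.27) = -0.13633
  0.12·log₂(0.12/0.20) = -0.08844
  0.17·log₂(0.17/0.13) = 0.06579
D(P‖Q) = 0.2750 bits.

0.2750 bits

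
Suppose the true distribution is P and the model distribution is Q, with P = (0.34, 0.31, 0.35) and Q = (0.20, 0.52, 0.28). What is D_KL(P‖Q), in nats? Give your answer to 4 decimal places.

D(P‖Q) = Σ p·ln(p/q).
  0.34·ln(0.34/0.20) = 0.18041
  0.31·ln(0.31/0.52) = -0.16035
  0.35·ln(0.35/0.28) = 0.07810
D(P‖Q) = 0.0982 nats.

0.0982 nats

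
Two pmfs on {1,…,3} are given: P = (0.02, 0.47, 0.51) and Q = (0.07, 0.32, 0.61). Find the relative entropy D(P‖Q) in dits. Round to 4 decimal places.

D(P‖Q) = Σ p·log₁₀(p/q).
  0.02·log₁₀(0.02/0.07) = -0.01088
  0.47·log₁₀(0.47/0.32) = 0.07847
  0.51·log₁₀(0.51/0.61) = -0.03966
D(P‖Q) = 0.0279 dits.

0.0279 dits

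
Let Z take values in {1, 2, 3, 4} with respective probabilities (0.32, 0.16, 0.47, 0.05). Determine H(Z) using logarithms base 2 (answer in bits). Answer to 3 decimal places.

1.677 bits

H(Z) = −Σ p·log₂ p.
  −(0.32)·log₂(0.32) = 0.5260
  −(0.16)·log₂(0.16) = 0.4230
  −(0.47)·log₂(0.47) = 0.5120
  −(0.05)·log₂(0.05) = 0.2161
Sum: 0.5260 + 0.4230 + 0.5120 + 0.2161 = 1.677 bits.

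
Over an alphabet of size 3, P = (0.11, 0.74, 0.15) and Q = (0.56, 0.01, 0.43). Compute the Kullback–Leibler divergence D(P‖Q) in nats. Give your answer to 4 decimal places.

D(P‖Q) = Σ p·ln(p/q).
  0.11·ln(0.11/0.56) = -0.17902
  0.74·ln(0.74/0.01) = 3.18501
  0.15·ln(0.15/0.43) = -0.15797
D(P‖Q) = 2.8480 nats.

2.8480 nats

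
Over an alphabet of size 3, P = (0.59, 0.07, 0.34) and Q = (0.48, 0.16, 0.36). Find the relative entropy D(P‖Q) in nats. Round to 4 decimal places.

0.0444 nats

D(P‖Q) = Σ p·ln(p/q).
  0.59·ln(0.59/0.48) = 0.12174
  0.07·ln(0.07/0.16) = -0.05787
  0.34·ln(0.34/0.36) = -0.01943
D(P‖Q) = 0.0444 nats.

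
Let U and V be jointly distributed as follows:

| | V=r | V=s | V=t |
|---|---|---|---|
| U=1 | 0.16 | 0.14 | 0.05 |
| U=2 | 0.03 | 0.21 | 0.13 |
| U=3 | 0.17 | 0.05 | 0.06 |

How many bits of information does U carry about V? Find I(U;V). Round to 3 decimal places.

Marginals: p(U) = (0.3500, 0.3700, 0.2800), p(V) = (0.3600, 0.4000, 0.2400).
I(U;V) = H(U) + H(V) − H(U,V).
H(U) = 1.5751, H(V) = 1.5535, H(U,V) = 2.9377.
I(U;V) = 1.5751 + 1.5535 − 2.9377 = 0.191 bits.

0.191 bits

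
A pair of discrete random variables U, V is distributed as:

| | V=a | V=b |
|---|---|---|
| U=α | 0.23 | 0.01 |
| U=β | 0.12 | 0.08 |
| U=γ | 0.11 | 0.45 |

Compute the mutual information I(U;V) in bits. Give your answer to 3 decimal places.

0.341 bits

Marginals: p(U) = (0.2400, 0.2000, 0.5600), p(V) = (0.4600, 0.5400).
I(U;V) = H(U) + H(V) − H(U,V).
H(U) = 1.4270, H(V) = 0.9954, H(U,V) = 2.0814.
I(U;V) = 1.4270 + 0.9954 − 2.0814 = 0.341 bits.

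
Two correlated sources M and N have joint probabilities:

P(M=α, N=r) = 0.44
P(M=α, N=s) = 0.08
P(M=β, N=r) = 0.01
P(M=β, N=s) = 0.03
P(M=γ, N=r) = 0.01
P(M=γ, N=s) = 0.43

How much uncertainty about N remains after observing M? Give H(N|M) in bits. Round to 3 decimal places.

0.423 bits

Marginals: p(M) = (0.5200, 0.0400, 0.4400), p(N) = (0.4600, 0.5400).
H(N|M) = Σ p(M) · H(N|M=·).
  M=α: p=0.5200, H(N|M=α) = 0.6194
  M=β: p=0.0400, H(N|M=β) = 0.8113
  M=γ: p=0.4400, H(N|M=γ) = 0.1565
Weighted sum = 0.423 bits.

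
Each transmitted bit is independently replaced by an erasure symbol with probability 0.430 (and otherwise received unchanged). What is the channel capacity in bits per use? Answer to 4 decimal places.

0.5700 bits

Binary erasure channel: capacity C = 1 − ε.
C = 1 − 0.430 = 0.5700 bits per channel use.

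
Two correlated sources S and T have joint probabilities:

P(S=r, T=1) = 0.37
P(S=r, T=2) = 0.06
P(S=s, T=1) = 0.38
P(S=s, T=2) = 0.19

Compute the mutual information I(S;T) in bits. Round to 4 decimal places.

Marginals: p(S) = (0.4300, 0.5700), p(T) = (0.7500, 0.2500).
I(S;T) = Σ p(x,y)·log₂[p(x,y)/(p(x)p(y))].
  (r,1): 0.37·log₂(1.1473) = 0.07334
  (r,2): 0.06·log₂(0.5581) = -0.05048
  (s,1): 0.38·log₂(0.8889) = -0.06457
  (s,2): 0.19·log₂(1.3333) = 0.07886
Sum = 0.0372 bits.

0.0372 bits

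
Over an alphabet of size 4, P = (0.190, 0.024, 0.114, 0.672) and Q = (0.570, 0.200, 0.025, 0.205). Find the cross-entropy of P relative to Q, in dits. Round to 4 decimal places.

H(P,Q) = −Σ p·log₁₀ q.
  −0.190·log₁₀(0.570) = 0.04638
  −0.024·log₁₀(0.200) = 0.01678
  −0.114·log₁₀(0.025) = 0.18263
  −0.672·log₁₀(0.205) = 0.46250
H(P,Q) = 0.7083 dits.

0.7083 dits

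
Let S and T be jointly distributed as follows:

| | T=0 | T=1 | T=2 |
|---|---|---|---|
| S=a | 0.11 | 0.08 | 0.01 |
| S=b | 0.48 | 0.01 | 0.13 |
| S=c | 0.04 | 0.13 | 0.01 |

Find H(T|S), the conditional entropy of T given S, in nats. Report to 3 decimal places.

0.668 nats

Marginals: p(S) = (0.2000, 0.6200, 0.1800), p(T) = (0.6300, 0.2200, 0.1500).
H(T|S) = Σ p(S) · H(T|S=·).
  S=a: p=0.2000, H(T|S=a) = 0.8451
  S=b: p=0.6200, H(T|S=b) = 0.5923
  S=c: p=0.1800, H(T|S=c) = 0.7298
Weighted sum = 0.668 nats.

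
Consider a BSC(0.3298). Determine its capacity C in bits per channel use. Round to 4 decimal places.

0.0853 bits

Binary symmetric channel: C = 1 − h₂(ε) where h₂ is the binary entropy function.
h₂(0.3298) = −0.3298·log₂0.3298 − 0.6702·log₂0.6702 = 0.9147.
C = 1 − 0.9147 = 0.0853 bits per channel use.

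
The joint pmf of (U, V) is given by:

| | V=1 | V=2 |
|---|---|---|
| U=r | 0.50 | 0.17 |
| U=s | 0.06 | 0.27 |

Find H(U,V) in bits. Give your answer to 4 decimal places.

1.6881 bits

H(U,V) = −Σ p(x,y)·log₂ p(x,y) over all 4 cells.
  cell (r,1): −0.50·log₂0.50 = 0.50000
  cell (r,2): −0.17·log₂0.17 = 0.43459
  cell (s,1): −0.06·log₂0.06 = 0.24353
  cell (s,2): −0.27·log₂0.27 = 0.51002
Sum = 1.6881 bits.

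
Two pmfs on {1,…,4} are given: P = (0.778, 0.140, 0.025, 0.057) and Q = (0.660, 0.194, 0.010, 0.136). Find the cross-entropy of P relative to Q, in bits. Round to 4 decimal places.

1.1278 bits

H(P,Q) = −Σ p·log₂ q.
  −0.778·log₂(0.660) = 0.46638
  −0.140·log₂(0.194) = 0.33122
  −0.025·log₂(0.010) = 0.16610
  −0.057·log₂(0.136) = 0.16406
H(P,Q) = 1.1278 bits.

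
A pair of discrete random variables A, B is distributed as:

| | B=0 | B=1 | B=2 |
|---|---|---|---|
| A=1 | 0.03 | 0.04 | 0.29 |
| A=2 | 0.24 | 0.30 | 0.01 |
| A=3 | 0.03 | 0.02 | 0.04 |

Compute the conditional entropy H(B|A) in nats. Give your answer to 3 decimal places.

0.742 nats

Chain rule: H(B|A) = H(A,B) − H(A).
Marginals: p(A) = (0.3600, 0.5500, 0.0900), p(B) = (0.3000, 0.3600, 0.3400).
H(A,B) = 1.6549 nats; H(A) = 0.9133 nats.
H(B|A) = 1.6549 − 0.9133 = 0.742 nats.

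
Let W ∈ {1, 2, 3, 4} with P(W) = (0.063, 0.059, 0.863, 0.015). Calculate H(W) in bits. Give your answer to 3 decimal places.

0.767 bits

H(W) = −Σ p·log₂ p.
  −(0.063)·log₂(0.063) = 0.2513
  −(0.059)·log₂(0.059) = 0.2409
  −(0.863)·log₂(0.863) = 0.1834
  −(0.015)·log₂(0.015) = 0.0909
Sum: 0.2513 + 0.2409 + 0.1834 + 0.0909 = 0.767 bits.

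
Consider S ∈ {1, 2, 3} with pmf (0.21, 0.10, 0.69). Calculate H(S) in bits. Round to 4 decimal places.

1.1744 bits

H(S) = −Σ p·log₂ p.
  −(0.21)·log₂(0.21) = 0.47282
  −(0.10)·log₂(0.10) = 0.33219
  −(0.69)·log₂(0.69) = 0.36938
Sum: 0.47282 + 0.33219 + 0.36938 = 1.1744 bits.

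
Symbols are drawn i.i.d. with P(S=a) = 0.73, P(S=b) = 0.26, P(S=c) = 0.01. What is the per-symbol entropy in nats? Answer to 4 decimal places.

0.6260 nats

H(S) = −Σ p·ln p.
  −(0.73)·ln(0.73) = 0.22974
  −(0.26)·ln(0.26) = 0.35024
  −(0.01)·ln(0.01) = 0.04605
Sum: 0.22974 + 0.35024 + 0.04605 = 0.6260 nats.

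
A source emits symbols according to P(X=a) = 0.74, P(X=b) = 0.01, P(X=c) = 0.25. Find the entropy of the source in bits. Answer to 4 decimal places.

H(X) = −Σ p·log₂ p.
  −(0.74)·log₂(0.74) = 0.32146
  −(0.01)·log₂(0.01) = 0.06644
  −(0.25)·log₂(0.25) = 0.50000
Sum: 0.32146 + 0.06644 + 0.50000 = 0.8879 bits.

0.8879 bits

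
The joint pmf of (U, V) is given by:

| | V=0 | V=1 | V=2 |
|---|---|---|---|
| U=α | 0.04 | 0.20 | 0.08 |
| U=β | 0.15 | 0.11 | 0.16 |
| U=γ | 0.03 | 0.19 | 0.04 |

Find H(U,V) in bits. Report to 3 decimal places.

2.918 bits

H(U,V) = −Σ p(x,y)·log₂ p(x,y) over all 9 cells.
  cell (α,0): −0.04·log₂0.04 = 0.1858
  cell (α,1): −0.20·log₂0.20 = 0.4644
  cell (α,2): −0.08·log₂0.08 = 0.2915
  cell (β,0): −0.15·log₂0.15 = 0.4105
  cell (β,1): −0.11·log₂0.11 = 0.3503
  cell (β,2): −0.16·log₂0.16 = 0.4230
  cell (γ,0): −0.03·log₂0.03 = 0.1518
  cell (γ,1): −0.19·log₂0.19 = 0.4552
  cell (γ,2): −0.04·log₂0.04 = 0.1858
Sum = 2.918 bits.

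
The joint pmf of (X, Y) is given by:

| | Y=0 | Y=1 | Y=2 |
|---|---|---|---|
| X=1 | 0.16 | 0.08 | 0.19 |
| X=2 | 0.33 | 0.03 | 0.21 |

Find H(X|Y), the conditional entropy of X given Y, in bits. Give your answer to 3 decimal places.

Chain rule: H(X|Y) = H(X,Y) − H(Y).
Marginals: p(X) = (0.4300, 0.5700), p(Y) = (0.4900, 0.1100, 0.4000).
H(X,Y) = 2.3222 bits; H(Y) = 1.3833 bits.
H(X|Y) = 2.3222 − 1.3833 = 0.939 bits.

0.939 bits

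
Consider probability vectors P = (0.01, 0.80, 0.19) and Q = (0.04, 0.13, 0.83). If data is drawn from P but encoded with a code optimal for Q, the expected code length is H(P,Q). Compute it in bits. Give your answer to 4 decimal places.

2.4522 bits

H(P,Q) = −Σ p·log₂ q.
  −0.01·log₂(0.04) = 0.04644
  −0.80·log₂(0.13) = 2.35473
  −0.19·log₂(0.83) = 0.05108
H(P,Q) = 2.4522 bits.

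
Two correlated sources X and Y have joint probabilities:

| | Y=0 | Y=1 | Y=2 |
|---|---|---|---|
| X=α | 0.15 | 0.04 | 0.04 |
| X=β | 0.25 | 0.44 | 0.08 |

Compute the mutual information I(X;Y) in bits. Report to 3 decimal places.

Marginals: p(X) = (0.2300, 0.7700), p(Y) = (0.4000, 0.4800, 0.1200).
I(X;Y) = Σ p(x,y)·log₂[p(x,y)/(p(x)p(y))].
  (α,0): 0.15·log₂(1.6304) = 0.1058
  (α,1): 0.04·log₂(0.3623) = -0.0586
  (α,2): 0.04·log₂(1.4493) = 0.0214
  (β,0): 0.25·log₂(0.8117) = -0.0753
  (β,1): 0.44·log₂(1.1905) = 0.1107
  (β,2): 0.08·log₂(0.8658) = -0.0166
Sum = 0.087 bits.

0.087 bits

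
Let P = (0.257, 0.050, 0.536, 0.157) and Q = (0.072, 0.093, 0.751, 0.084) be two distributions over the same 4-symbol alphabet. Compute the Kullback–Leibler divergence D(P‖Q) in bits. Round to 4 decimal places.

0.3079 bits

D(P‖Q) = Σ p·log₂(p/q).
  0.257·log₂(0.257/0.072) = 0.47177
  0.050·log₂(0.050/0.093) = -0.04477
  0.536·log₂(0.536/0.751) = -0.26081
  0.157·log₂(0.157/0.084) = 0.14166
D(P‖Q) = 0.3079 bits.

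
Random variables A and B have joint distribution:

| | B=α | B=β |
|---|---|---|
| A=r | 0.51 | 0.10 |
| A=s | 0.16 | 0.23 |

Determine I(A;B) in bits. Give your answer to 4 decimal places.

Marginals: p(A) = (0.6100, 0.3900), p(B) = (0.6700, 0.3300).
I(A;B) = H(A) + H(B) − H(A,B).
H(A) = 0.9648, H(B) = 0.9149, H(A,B) = 1.7383.
I(A;B) = 0.9648 + 0.9149 − 1.7383 = 0.1414 bits.

0.1414 bits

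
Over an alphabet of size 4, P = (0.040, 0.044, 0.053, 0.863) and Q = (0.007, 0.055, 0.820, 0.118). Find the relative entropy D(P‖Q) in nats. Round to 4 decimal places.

1.6319 nats

D(P‖Q) = Σ p·ln(p/q).
  0.040·ln(0.040/0.007) = 0.06972
  0.044·ln(0.044/0.055) = -0.00982
  0.053·ln(0.053/0.820) = -0.14517
  0.863·ln(0.863/0.118) = 1.71714
D(P‖Q) = 1.6319 nats.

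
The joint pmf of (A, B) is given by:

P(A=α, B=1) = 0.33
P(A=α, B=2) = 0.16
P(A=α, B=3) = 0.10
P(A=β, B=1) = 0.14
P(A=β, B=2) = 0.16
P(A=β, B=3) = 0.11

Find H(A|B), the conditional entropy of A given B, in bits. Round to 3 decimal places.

Marginals: p(A) = (0.5900, 0.4100), p(B) = (0.4700, 0.3200, 0.2100).
H(A|B) = Σ p(B) · H(A|B=·).
  B=1: p=0.4700, H(A|B=1) = 0.8787
  B=2: p=0.3200, H(A|B=2) = 1.0000
  B=3: p=0.2100, H(A|B=3) = 0.9984
Weighted sum = 0.943 bits.

0.943 bits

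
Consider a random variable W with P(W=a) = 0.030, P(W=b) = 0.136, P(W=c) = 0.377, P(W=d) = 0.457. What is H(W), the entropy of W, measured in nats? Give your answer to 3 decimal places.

H(W) = −Σ p·ln p.
  −(0.030)·ln(0.030) = 0.1052
  −(0.136)·ln(0.136) = 0.2713
  −(0.377)·ln(0.377) = 0.3678
  −(0.457)·ln(0.457) = 0.3579
Sum: 0.1052 + 0.2713 + 0.3678 + 0.3579 = 1.102 nats.

1.102 nats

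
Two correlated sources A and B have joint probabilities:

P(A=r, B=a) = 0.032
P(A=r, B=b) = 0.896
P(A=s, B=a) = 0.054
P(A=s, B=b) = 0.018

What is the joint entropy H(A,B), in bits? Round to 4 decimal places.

0.6326 bits

H(A,B) = −Σ p(x,y)·log₂ p(x,y) over all 4 cells.
  cell (r,a): −0.032·log₂0.032 = 0.15891
  cell (r,b): −0.896·log₂0.896 = 0.14195
  cell (s,a): −0.054·log₂0.054 = 0.22739
  cell (s,b): −0.018·log₂0.018 = 0.10433
Sum = 0.6326 bits.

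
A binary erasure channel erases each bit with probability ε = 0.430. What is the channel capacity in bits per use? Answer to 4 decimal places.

Binary erasure channel: capacity C = 1 − ε.
C = 1 − 0.430 = 0.5700 bits per channel use.

0.5700 bits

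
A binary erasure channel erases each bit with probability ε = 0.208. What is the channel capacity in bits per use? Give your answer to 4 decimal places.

Binary erasure channel: capacity C = 1 − ε.
C = 1 − 0.208 = 0.7920 bits per channel use.

0.7920 bits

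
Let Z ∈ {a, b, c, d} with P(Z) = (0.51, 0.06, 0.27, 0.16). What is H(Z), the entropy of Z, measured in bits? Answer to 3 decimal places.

1.672 bits

H(Z) = −Σ p·log₂ p.
  −(0.51)·log₂(0.51) = 0.4954
  −(0.06)·log₂(0.06) = 0.2435
  −(0.27)·log₂(0.27) = 0.5100
  −(0.16)·log₂(0.16) = 0.4230
Sum: 0.4954 + 0.2435 + 0.5100 + 0.4230 = 1.672 bits.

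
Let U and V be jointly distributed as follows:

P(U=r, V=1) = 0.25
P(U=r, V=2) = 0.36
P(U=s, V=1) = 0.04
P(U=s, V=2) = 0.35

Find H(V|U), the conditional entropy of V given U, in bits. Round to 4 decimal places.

Marginals: p(U) = (0.6100, 0.3900), p(V) = (0.2900, 0.7100).
H(V|U) = Σ p(U) · H(V|U=·).
  U=r: p=0.6100, H(V|U=r) = 0.9764
  U=s: p=0.3900, H(V|U=s) = 0.4771
Weighted sum = 0.7817 bits.

0.7817 bits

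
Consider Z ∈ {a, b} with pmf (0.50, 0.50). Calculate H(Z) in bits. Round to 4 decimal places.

H(Z) = −Σ p·log₂ p.
  −(0.50)·log₂(0.50) = 0.50000
  −(0.50)·log₂(0.50) = 0.50000
Sum: 0.50000 + 0.50000 = 1.0000 bits.

1.0000 bits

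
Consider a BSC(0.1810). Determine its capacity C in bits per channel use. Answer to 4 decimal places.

0.3177 bits

Binary symmetric channel: C = 1 − h₂(ε) where h₂ is the binary entropy function.
h₂(0.1810) = −0.1810·log₂0.1810 − 0.8190·log₂0.8190 = 0.6823.
C = 1 − 0.6823 = 0.3177 bits per channel use.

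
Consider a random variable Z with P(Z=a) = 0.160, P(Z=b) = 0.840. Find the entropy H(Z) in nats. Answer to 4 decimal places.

H(Z) = −Σ p·ln p.
  −(0.160)·ln(0.160) = 0.29321
  −(0.840)·ln(0.840) = 0.14646
Sum: 0.29321 + 0.14646 = 0.4397 nats.

0.4397 nats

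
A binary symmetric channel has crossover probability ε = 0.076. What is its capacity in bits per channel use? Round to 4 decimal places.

0.6121 bits

Binary symmetric channel: C = 1 − h₂(ε) where h₂ is the binary entropy function.
h₂(0.076) = −0.076·log₂0.076 − 0.924·log₂0.924 = 0.3879.
C = 1 − 0.3879 = 0.6121 bits per channel use.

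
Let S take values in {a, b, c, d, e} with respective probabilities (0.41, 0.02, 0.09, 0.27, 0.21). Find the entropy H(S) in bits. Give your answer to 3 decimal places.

H(S) = −Σ p·log₂ p.
  −(0.41)·log₂(0.41) = 0.5274
  −(0.02)·log₂(0.02) = 0.1129
  −(0.09)·log₂(0.09) = 0.3127
  −(0.27)·log₂(0.27) = 0.5100
  −(0.21)·log₂(0.21) = 0.4728
Sum: 0.5274 + 0.1129 + 0.3127 + 0.5100 + 0.4728 = 1.936 bits.

1.936 bits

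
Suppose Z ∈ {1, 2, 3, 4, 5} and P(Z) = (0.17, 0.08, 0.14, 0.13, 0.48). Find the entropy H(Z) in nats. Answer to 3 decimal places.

1.396 nats

H(Z) = −Σ p·ln p.
  −(0.17)·ln(0.17) = 0.3012
  −(0.08)·ln(0.08) = 0.2021
  −(0.14)·ln(0.14) = 0.2753
  −(0.13)·ln(0.13) = 0.2652
  −(0.48)·ln(0.48) = 0.3523
Sum: 0.3012 + 0.2021 + 0.2753 + 0.2652 + 0.3523 = 1.396 nats.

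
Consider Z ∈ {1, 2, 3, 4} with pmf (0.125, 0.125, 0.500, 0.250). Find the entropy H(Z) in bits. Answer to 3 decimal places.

1.750 bits

H(Z) = −Σ p·log₂ p.
  −(0.125)·log₂(0.125) = 0.3750
  −(0.125)·log₂(0.125) = 0.3750
  −(0.500)·log₂(0.500) = 0.5000
  −(0.250)·log₂(0.250) = 0.5000
Sum: 0.3750 + 0.3750 + 0.5000 + 0.5000 = 1.750 bits.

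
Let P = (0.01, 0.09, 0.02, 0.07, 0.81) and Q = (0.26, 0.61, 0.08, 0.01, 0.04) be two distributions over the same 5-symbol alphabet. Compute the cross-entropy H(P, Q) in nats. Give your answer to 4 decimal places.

H(P,Q) = −Σ p·ln q.
  −0.01·ln(0.26) = 0.01347
  −0.09·ln(0.61) = 0.04449
  −0.02·ln(0.08) = 0.05051
  −0.07·ln(0.01) = 0.32236
  −0.81·ln(0.04) = 2.60729
H(P,Q) = 3.0381 nats.

3.0381 nats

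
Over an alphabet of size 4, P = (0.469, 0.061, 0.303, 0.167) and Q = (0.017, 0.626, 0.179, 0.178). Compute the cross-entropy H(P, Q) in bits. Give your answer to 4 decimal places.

H(P,Q) = −Σ p·log₂ q.
  −0.469·log₂(0.017) = 2.75693
  −0.061·log₂(0.626) = 0.04122
  −0.303·log₂(0.179) = 0.75204
  −0.167·log₂(0.178) = 0.41584
H(P,Q) = 3.9660 bits.

3.9660 bits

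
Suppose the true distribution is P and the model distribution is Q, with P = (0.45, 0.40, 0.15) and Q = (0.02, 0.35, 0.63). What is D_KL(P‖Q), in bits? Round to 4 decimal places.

1.7878 bits

D(P‖Q) = Σ p·log₂(p/q).
  0.45·log₂(0.45/0.02) = 2.02133
  0.40·log₂(0.40/0.35) = 0.07706
  0.15·log₂(0.15/0.63) = -0.31056
D(P‖Q) = 1.7878 bits.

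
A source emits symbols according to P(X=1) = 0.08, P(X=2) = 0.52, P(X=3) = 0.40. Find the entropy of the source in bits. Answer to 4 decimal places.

H(X) = −Σ p·log₂ p.
  −(0.08)·log₂(0.08) = 0.29151
  −(0.52)·log₂(0.52) = 0.49058
  −(0.40)·log₂(0.40) = 0.52877
Sum: 0.29151 + 0.49058 + 0.52877 = 1.3109 bits.

1.3109 bits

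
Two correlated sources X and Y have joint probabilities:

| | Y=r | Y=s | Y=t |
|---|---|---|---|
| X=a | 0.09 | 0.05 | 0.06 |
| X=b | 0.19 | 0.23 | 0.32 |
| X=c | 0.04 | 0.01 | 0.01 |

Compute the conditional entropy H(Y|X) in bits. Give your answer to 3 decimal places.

Chain rule: H(Y|X) = H(X,Y) − H(X).
Marginals: p(X) = (0.2000, 0.7400, 0.0600), p(Y) = (0.3200, 0.2900, 0.3900).
H(X,Y) = 2.5598 bits; H(X) = 1.0294 bits.
H(Y|X) = 2.5598 − 1.0294 = 1.530 bits.

1.530 bits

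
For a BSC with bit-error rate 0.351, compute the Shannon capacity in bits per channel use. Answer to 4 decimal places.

Binary symmetric channel: C = 1 − h₂(ε) where h₂ is the binary entropy function.
h₂(0.351) = −0.351·log₂0.351 − 0.649·log₂0.649 = 0.9350.
C = 1 − 0.9350 = 0.0650 bits per channel use.

0.0650 bits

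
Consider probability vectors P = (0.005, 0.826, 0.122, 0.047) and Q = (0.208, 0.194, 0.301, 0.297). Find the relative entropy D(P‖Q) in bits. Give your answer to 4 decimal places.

1.4156 bits

D(P‖Q) = Σ p·log₂(p/q).
  0.005·log₂(0.005/0.208) = -0.02689
  0.826·log₂(0.826/0.194) = 1.72641
  0.122·log₂(0.122/0.301) = -0.15895
  0.047·log₂(0.047/0.297) = -0.12501
D(P‖Q) = 1.4156 bits.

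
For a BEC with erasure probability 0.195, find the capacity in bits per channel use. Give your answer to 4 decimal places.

Binary erasure channel: capacity C = 1 − ε.
C = 1 − 0.195 = 0.8050 bits per channel use.

0.8050 bits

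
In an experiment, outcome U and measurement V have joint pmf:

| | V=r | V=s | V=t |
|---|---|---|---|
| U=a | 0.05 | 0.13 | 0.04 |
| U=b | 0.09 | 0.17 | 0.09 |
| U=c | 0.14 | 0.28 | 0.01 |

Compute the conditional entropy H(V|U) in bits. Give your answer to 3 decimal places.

Marginals: p(U) = (0.2200, 0.3500, 0.4300), p(V) = (0.2800, 0.5800, 0.1400).
H(V|U) = Σ p(U) · H(V|U=·).
  U=a: p=0.2200, H(V|U=a) = 1.3815
  U=b: p=0.3500, H(V|U=b) = 1.5137
  U=c: p=0.4300, H(V|U=c) = 1.0563
Weighted sum = 1.288 bits.

1.288 bits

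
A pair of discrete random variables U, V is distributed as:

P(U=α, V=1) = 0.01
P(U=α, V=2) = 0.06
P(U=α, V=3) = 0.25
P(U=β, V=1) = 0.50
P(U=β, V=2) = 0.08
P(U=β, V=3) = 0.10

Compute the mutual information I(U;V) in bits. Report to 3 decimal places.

Marginals: p(U) = (0.3200, 0.6800), p(V) = (0.5100, 0.1400, 0.3500).
I(U;V) = Σ p(x,y)·log₂[p(x,y)/(p(x)p(y))].
  (α,1): 0.01·log₂(0.0613) = -0.0403
  (α,2): 0.06·log₂(1.3393) = 0.0253
  (α,3): 0.25·log₂(2.2321) = 0.2896
  (β,1): 0.50·log₂(1.4418) = 0.2639
  (β,2): 0.08·log₂(0.8403) = -0.0201
  (β,3): 0.10·log₂(0.4202) = -0.1251
Sum = 0.393 bits.

0.393 bits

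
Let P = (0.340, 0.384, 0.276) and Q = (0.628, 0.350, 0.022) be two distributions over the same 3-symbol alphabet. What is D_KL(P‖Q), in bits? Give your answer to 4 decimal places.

0.7575 bits

D(P‖Q) = Σ p·log₂(p/q).
  0.340·log₂(0.340/0.628) = -0.30098
  0.384·log₂(0.384/0.350) = 0.05136
  0.276·log₂(0.276/0.022) = 1.00715
D(P‖Q) = 0.7575 bits.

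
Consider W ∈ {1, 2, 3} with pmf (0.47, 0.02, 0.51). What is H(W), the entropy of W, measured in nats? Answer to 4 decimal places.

H(W) = −Σ p·ln p.
  −(0.47)·ln(0.47) = 0.35486
  −(0.02)·ln(0.02) = 0.07824
  −(0.51)·ln(0.51) = 0.34341
Sum: 0.35486 + 0.07824 + 0.34341 = 0.7765 nats.

0.7765 nats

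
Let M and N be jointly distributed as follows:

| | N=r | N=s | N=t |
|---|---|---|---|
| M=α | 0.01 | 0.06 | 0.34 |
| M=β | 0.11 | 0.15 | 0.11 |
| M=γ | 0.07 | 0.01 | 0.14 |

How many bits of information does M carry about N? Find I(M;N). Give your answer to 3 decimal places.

Marginals: p(M) = (0.4100, 0.3700, 0.2200), p(N) = (0.1900, 0.2200, 0.5900).
I(M;N) = Σ p(x,y)·log₂[p(x,y)/(p(x)p(y))].
  (α,r): 0.01·log₂(0.1284) = -0.0296
  (α,s): 0.06·log₂(0.6652) = -0.0353
  (α,t): 0.34·log₂(1.4055) = 0.1670
  (β,r): 0.11·log₂(1.5647) = 0.0710
  (β,s): 0.15·log₂(1.8428) = 0.1323
  (β,t): 0.11·log₂(0.5039) = -0.1088
  (γ,r): 0.07·log₂(1.6746) = 0.0521
  (γ,s): 0.01·log₂(0.2066) = -0.0228
  (γ,t): 0.14·log₂(1.0786) = 0.0153
Sum = 0.241 bits.

0.241 bits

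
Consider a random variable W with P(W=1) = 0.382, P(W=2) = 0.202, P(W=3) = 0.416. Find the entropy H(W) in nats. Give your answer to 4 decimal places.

H(W) = −Σ p·ln p.
  −(0.382)·ln(0.382) = 0.36761
  −(0.202)·ln(0.202) = 0.32310
  −(0.416)·ln(0.416) = 0.36486
Sum: 0.36761 + 0.32310 + 0.36486 = 1.0556 nats.

1.0556 nats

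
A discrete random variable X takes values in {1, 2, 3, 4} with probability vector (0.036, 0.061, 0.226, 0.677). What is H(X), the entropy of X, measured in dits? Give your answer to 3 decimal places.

H(X) = −Σ p·log₁₀ p.
  −(0.036)·log₁₀(0.036) = 0.0520
  −(0.061)·log₁₀(0.061) = 0.0741
  −(0.226)·log₁₀(0.226) = 0.1460
  −(0.677)·log₁₀(0.677) = 0.1147
Sum: 0.0520 + 0.0741 + 0.1460 + 0.1147 = 0.387 dits.

0.387 dits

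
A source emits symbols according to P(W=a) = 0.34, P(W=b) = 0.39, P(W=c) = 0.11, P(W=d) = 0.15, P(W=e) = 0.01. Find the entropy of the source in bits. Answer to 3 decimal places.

1.886 bits

H(W) = −Σ p·log₂ p.
  −(0.34)·log₂(0.34) = 0.5292
  −(0.39)·log₂(0.39) = 0.5298
  −(0.11)·log₂(0.11) = 0.3503
  −(0.15)·log₂(0.15) = 0.4105
  −(0.01)·log₂(0.01) = 0.0664
Sum: 0.5292 + 0.5298 + 0.3503 + 0.4105 + 0.0664 = 1.886 bits.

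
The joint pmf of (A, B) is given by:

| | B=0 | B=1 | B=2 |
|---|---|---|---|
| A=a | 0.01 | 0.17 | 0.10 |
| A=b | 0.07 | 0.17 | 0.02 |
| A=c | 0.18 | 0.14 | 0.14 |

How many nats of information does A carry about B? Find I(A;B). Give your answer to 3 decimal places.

Marginals: p(A) = (0.2800, 0.2600, 0.4600), p(B) = (0.2600, 0.4800, 0.2600).
I(A;B) = H(A) + H(B) − H(A,B).
H(A) = 1.0639, H(B) = 1.0528, H(A,B) = 2.0023.
I(A;B) = 1.0639 + 1.0528 − 2.0023 = 0.114 nats.

0.114 nats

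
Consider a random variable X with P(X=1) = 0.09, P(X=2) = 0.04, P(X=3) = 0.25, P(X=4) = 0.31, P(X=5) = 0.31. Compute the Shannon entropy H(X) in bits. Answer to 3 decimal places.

2.046 bits

H(X) = −Σ p·log₂ p.
  −(0.09)·log₂(0.09) = 0.3127
  −(0.04)·log₂(0.04) = 0.1858
  −(0.25)·log₂(0.25) = 0.5000
  −(0.31)·log₂(0.31) = 0.5238
  −(0.31)·log₂(0.31) = 0.5238
Sum: 0.3127 + 0.1858 + 0.5000 + 0.5238 + 0.5238 = 2.046 bits.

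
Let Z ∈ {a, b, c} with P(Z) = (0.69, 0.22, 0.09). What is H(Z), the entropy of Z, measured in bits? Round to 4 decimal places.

H(Z) = −Σ p·log₂ p.
  −(0.69)·log₂(0.69) = 0.36938
  −(0.22)·log₂(0.22) = 0.48057
  −(0.09)·log₂(0.09) = 0.31265
Sum: 0.36938 + 0.48057 + 0.31265 = 1.1626 bits.

1.1626 bits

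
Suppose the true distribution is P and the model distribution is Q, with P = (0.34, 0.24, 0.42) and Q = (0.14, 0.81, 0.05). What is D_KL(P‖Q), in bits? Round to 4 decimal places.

1.3036 bits

D(P‖Q) = Σ p·log₂(p/q).
  0.34·log₂(0.34/0.14) = 0.43524
  0.24·log₂(0.24/0.81) = -0.42117
  0.42·log₂(0.42/0.05) = 1.28956
D(P‖Q) = 1.3036 bits.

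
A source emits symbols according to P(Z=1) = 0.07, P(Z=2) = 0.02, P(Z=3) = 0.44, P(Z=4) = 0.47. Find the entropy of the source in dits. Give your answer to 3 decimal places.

0.426 dits

H(Z) = −Σ p·log₁₀ p.
  −(0.07)·log₁₀(0.07) = 0.0808
  −(0.02)·log₁₀(0.02) = 0.0340
  −(0.44)·log₁₀(0.44) = 0.1569
  −(0.47)·log₁₀(0.47) = 0.1541
Sum: 0.0808 + 0.0340 + 0.1569 + 0.1541 = 0.426 dits.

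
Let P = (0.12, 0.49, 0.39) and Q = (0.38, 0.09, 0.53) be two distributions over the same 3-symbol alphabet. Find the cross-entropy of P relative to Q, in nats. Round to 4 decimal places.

H(P,Q) = −Σ p·ln q.
  −0.12·ln(0.38) = 0.11611
  −0.49·ln(0.09) = 1.17989
  −0.39·ln(0.53) = 0.24760
H(P,Q) = 1.5436 nats.

1.5436 nats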